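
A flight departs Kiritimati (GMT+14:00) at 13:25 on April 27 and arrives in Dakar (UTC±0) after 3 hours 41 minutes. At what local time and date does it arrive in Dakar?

Dakar is 14:00 behind Kiritimati.
After 3 hours 41 minutes it is 17:06 in Kiritimati.
Shift by the zone difference: 17:06 − 14:00 = 03:06 on Apr 27 in Dakar.

03:06 on Apr 27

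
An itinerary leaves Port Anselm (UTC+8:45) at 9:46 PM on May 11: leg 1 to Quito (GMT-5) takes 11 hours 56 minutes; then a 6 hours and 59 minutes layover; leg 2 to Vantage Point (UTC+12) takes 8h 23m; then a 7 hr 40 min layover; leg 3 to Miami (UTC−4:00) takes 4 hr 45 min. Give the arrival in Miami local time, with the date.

Convert departure to UTC: 9:46 PM − 8:45 = 1:01 PM UTC on May 11.
Add 11 hours and 56 minutes leg 1 → 12:57 AM UTC (May 12).
Add 6 hours and 59 minutes layover in Quito → 7:56 AM UTC.
Add 8 hours and 23 minutes leg 2 → 4:19 PM UTC.
Add 7 hours 40 minutes layover in Vantage Point → 11:59 PM UTC.
Add 4 hours and 45 minutes leg 3 → 4:44 AM UTC (May 13).
Miami is UTC−4:00, so local arrival = 4:44 AM − 4:00 = 12:44 AM on May 13.

12:44 AM on May 13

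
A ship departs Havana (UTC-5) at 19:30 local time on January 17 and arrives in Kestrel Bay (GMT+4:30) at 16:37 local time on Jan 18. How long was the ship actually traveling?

Departure in UTC: 19:30 + 5:00 = 00:30 on Jan 18.
Arrival in UTC: 16:37 − 4:30 = 12:07 on Jan 18.
Elapsed = 12:07 − 00:30 = 11 hours 37 minutes.

11 hours 37 minutes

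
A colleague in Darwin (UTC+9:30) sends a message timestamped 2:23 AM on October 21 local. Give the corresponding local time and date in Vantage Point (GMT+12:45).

Vantage Point is 3:15 ahead of Darwin.
Shift by the zone difference: 2:23 AM + 3:15 = 5:38 AM on Oct 21 in Vantage Point.

5:38 AM on October 21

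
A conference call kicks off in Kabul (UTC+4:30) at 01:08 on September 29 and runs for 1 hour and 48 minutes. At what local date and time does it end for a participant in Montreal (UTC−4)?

Montreal is 8:30 behind Kabul.
After 1 hour and 48 minutes it is 02:56 in Kabul.
Shift by the zone difference: 02:56 − 8:30 = 18:26 on Sep 28 in Montreal.

18:26 on September 28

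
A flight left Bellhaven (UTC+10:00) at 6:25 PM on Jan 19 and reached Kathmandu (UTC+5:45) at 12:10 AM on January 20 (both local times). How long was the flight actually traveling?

Kathmandu is 4:15 behind Bellhaven.
Clock-face elapsed time (ignoring zones) is 5 hours 45 minutes.
Actual elapsed = 5 hours 45 minutes + 4:15 = 10 hours.

10 hours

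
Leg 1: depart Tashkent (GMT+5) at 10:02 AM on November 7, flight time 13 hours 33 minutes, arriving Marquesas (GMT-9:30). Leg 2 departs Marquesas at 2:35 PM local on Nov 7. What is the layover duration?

Convert departure to UTC: 10:02 AM − 5:00 = 5:02 AM UTC on Nov 7.
Add 13 hours and 33 minutes flight time → 6:35 PM UTC.
Marquesas is UTC−9:30, so local arrival = 6:35 PM − 9:30 = 9:05 AM on Nov 7.
Layover = 2:35 PM − 9:05 AM = 5 hours 30 minutes.

5 hours 30 minutes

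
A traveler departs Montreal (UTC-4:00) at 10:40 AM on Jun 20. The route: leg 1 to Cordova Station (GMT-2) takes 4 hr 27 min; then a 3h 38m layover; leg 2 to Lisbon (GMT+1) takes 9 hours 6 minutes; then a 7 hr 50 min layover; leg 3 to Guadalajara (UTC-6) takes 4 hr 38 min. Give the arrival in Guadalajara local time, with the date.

2:19 PM on June 21

Convert departure to UTC: 10:40 AM + 4:00 = 2:40 PM UTC on Jun 20.
Add 4 hours and 27 minutes leg 1 → 7:07 PM UTC.
Add 3 hours and 38 minutes layover in Cordova Station → 10:45 PM UTC.
Add 9 hours 6 minutes leg 2 → 7:51 AM UTC (Jun 21).
Add 7 hours and 50 minutes layover in Lisbon → 3:41 PM UTC.
Add 4 hours 38 minutes leg 3 → 8:19 PM UTC.
Guadalajara is UTC−6:00, so local arrival = 8:19 PM − 6:00 = 2:19 PM on Jun 21.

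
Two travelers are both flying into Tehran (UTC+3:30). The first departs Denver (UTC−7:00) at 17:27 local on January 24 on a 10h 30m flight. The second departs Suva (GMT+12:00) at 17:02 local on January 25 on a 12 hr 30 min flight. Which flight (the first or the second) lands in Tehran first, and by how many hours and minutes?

Flight 1 in UTC: 17:27 + 7:00 = 00:27 on Jan 25.
+10 hours and 30 minutes → arrive 10:57 UTC on Jan 25.
Flight 2 in UTC: 17:02 − 12:00 = 05:02 on Jan 25.
+12 hours and 30 minutes → arrive 17:32 UTC on Jan 25.
Flight 1 lands earlier by 6 hours 35 minutes.

the first, by 6 hours 35 minutes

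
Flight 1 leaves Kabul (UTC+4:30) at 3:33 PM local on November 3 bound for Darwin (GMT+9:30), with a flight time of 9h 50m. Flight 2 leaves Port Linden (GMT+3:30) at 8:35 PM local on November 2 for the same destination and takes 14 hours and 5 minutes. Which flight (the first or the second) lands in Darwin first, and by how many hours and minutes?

Flight 1 in UTC: 3:33 PM − 4:30 = 11:03 AM on Nov 3.
+9 hours and 50 minutes → arrive 8:53 PM UTC on Nov 3.
Flight 2 in UTC: 8:35 PM − 3:30 = 5:05 PM on Nov 2.
+14 hours 5 minutes → arrive 7:10 AM UTC on Nov 3.
Flight 2 lands earlier by 13 hours 43 minutes.

the second, by 13 hours 43 minutes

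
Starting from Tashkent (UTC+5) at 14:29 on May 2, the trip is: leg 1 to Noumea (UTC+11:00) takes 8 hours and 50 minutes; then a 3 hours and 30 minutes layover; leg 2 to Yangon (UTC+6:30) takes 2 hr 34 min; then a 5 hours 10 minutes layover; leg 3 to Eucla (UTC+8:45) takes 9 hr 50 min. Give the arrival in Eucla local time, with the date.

Convert departure to UTC: 14:29 − 5:00 = 09:29 UTC on May 2.
Add 8 hours 50 minutes leg 1 → 18:19 UTC.
Add 3 hours 30 minutes layover in Noumea → 21:49 UTC.
Add 2 hours 34 minutes leg 2 → 00:23 UTC (May 3).
Add 5 hours and 10 minutes layover in Yangon → 05:33 UTC.
Add 9 hours 50 minutes leg 3 → 15:23 UTC.
Eucla is UTC+8:45, so local arrival = 15:23 + 8:45 = 00:08 on May 4.

00:08 on May 4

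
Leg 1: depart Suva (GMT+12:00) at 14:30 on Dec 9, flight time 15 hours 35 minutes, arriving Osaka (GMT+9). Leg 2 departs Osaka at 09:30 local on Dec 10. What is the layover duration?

Convert departure to UTC: 14:30 − 12:00 = 02:30 UTC on Dec 9.
Add 15 hours 35 minutes flight time → 18:05 UTC.
Osaka is UTC+9:00, so local arrival = 18:05 + 9:00 = 03:05 on Dec 10.
Layover = 09:30 − 03:05 = 6 hours 25 minutes.

6 hours 25 minutes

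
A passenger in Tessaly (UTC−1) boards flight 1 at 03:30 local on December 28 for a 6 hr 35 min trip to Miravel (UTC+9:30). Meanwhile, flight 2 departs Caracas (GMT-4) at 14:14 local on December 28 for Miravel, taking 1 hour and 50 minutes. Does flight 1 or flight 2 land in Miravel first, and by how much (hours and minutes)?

the first, by 8 hours 59 minutes

Flight 1 in UTC: 03:30 + 1:00 = 04:30 on Dec 28.
+6 hours and 35 minutes → arrive 11:05 UTC on Dec 28.
Flight 2 in UTC: 14:14 + 4:00 = 18:14 on Dec 28.
+1 hour 50 minutes → arrive 20:04 UTC on Dec 28.
Flight 1 lands earlier by 8 hours 59 minutes.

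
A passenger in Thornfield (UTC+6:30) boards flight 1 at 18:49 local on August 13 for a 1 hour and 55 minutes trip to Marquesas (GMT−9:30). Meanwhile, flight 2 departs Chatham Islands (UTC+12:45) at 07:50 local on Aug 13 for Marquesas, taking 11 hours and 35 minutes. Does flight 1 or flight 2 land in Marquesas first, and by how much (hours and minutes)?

Flight 1 in UTC: 18:49 − 6:30 = 12:19 on Aug 13.
+1 hour 55 minutes → arrive 14:14 UTC on Aug 13.
Flight 2 in UTC: 07:50 − 12:45 = 19:05 on Aug 12.
+11 hours 35 minutes → arrive 06:40 UTC on Aug 13.
Flight 2 lands earlier by 7 hours 34 minutes.

the second, by 7 hours 34 minutes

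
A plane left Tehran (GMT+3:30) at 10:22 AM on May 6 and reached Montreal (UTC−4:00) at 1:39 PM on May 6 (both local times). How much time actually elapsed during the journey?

10 hours 47 minutes

Montreal is 7:30 behind Tehran.
Clock-face elapsed time (ignoring zones) is 3 hours 17 minutes.
Actual elapsed = 3 hours 17 minutes + 7:30 = 10 hours 47 minutes.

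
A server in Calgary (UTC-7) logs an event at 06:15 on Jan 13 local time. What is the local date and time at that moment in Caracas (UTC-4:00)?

09:15 on January 13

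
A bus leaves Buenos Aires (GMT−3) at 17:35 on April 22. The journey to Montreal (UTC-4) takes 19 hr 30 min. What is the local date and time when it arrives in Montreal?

12:05 on April 23

Convert departure to UTC: 17:35 + 3:00 = 20:35 UTC on Apr 22.
Add 19 hours and 30 minutes travel time → 16:05 UTC (Apr 23).
Montreal is UTC−4:00, so local arrival = 16:05 − 4:00 = 12:05 on Apr 23.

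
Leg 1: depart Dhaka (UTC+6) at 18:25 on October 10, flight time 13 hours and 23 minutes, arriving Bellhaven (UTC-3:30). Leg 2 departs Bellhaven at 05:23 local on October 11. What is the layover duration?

Convert departure to UTC: 18:25 − 6:00 = 12:25 UTC on Oct 10.
Add 13 hours and 23 minutes flight time → 01:48 UTC (Oct 11).
Bellhaven is UTC−3:30, so local arrival = 01:48 − 3:30 = 22:18 on Oct 10.
Layover = 05:23 − 22:18 (+1 day) = 7 hours 5 minutes.

7 hours 5 minutes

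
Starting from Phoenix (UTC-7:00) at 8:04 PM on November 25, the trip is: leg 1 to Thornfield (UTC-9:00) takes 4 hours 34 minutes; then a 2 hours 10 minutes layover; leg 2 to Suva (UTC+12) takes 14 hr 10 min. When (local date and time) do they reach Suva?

Convert departure to UTC: 8:04 PM + 7:00 = 3:04 AM UTC on Nov 26.
Add 4 hours and 34 minutes leg 1 → 7:38 AM UTC.
Add 2 hours and 10 minutes layover in Thornfield → 9:48 AM UTC.
Add 14 hours and 10 minutes leg 2 → 11:58 PM UTC.
Suva is UTC+12:00, so local arrival = 11:58 PM + 12:00 = 11:58 AM on Nov 27.

11:58 AM on Nov 27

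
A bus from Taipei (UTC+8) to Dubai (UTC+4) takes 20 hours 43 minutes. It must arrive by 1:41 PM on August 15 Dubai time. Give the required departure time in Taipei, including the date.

8:58 PM on Aug 14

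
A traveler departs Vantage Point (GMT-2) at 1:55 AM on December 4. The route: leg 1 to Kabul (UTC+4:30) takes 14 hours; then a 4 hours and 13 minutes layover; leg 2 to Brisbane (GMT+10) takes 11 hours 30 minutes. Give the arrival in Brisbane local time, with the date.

Convert departure to UTC: 1:55 AM + 2:00 = 3:55 AM UTC on Dec 4.
Add 14 hours leg 1 → 5:55 PM UTC.
Add 4 hours 13 minutes layover in Kabul → 10:08 PM UTC.
Add 11 hours 30 minutes leg 2 → 9:38 AM UTC (Dec 5).
Brisbane is UTC+10:00, so local arrival = 9:38 AM + 10:00 = 7:38 PM on Dec 5.

7:38 PM on December 5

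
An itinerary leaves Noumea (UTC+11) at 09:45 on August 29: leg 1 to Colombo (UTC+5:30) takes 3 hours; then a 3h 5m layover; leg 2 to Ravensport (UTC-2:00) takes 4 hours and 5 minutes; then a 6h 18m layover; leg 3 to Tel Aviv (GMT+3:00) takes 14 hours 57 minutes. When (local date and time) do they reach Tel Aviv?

Convert departure to UTC: 09:45 − 11:00 = 22:45 UTC on Aug 28.
Add 3 hours leg 1 → 01:45 UTC (Aug 29).
Add 3 hours 5 minutes layover in Colombo → 04:50 UTC.
Add 4 hours and 5 minutes leg 2 → 08:55 UTC.
Add 6 hours and 18 minutes layover in Ravensport → 15:13 UTC.
Add 14 hours 57 minutes leg 3 → 06:10 UTC (Aug 30).
Tel Aviv is UTC+3:00, so local arrival = 06:10 + 3:00 = 09:10 on Aug 30.

09:10 on August 30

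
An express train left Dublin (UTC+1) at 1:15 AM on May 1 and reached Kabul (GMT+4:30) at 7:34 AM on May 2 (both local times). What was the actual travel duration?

Departure in UTC: 1:15 AM − 1:00 = 12:15 AM on May 1.
Arrival in UTC: 7:34 AM − 4:30 = 3:04 AM on May 2.
Elapsed = 3:04 AM − 12:15 AM (+1 day) = 26 hours 49 minutes.

26 hours 49 minutes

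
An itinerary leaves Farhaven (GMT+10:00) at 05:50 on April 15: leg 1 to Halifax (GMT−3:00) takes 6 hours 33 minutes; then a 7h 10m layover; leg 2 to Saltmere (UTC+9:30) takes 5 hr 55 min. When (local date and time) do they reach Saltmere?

00:58 on Apr 16

Convert departure to UTC: 05:50 − 10:00 = 19:50 UTC on Apr 14.
Add 6 hours and 33 minutes leg 1 → 02:23 UTC (Apr 15).
Add 7 hours 10 minutes layover in Halifax → 09:33 UTC.
Add 5 hours and 55 minutes leg 2 → 15:28 UTC.
Saltmere is UTC+9:30, so local arrival = 15:28 + 9:30 = 00:58 on Apr 16.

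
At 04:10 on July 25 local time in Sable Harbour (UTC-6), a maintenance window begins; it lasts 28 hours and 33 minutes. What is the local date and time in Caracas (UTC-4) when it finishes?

10:43 on Jul 26

Convert start to UTC: 04:10 + 6:00 = 10:10 UTC on Jul 25.
Add 28 hours 33 minutes duration → 14:43 UTC (Jul 26).
Caracas is UTC−4:00, so local end time = 14:43 − 4:00 = 10:43 on Jul 26.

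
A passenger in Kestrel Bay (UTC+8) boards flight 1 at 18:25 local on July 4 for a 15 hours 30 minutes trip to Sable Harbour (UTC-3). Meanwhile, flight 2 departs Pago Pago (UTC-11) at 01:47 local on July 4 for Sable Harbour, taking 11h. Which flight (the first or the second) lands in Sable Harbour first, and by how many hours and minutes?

Flight 1 in UTC: 18:25 − 8:00 = 10:25 on Jul 4.
+15 hours 30 minutes → arrive 01:55 UTC on Jul 5.
Flight 2 in UTC: 01:47 + 11:00 = 12:47 on Jul 4.
+11 hours → arrive 23:47 UTC on Jul 4.
Flight 2 lands earlier by 2 hours 8 minutes.

the second, by 2 hours 8 minutes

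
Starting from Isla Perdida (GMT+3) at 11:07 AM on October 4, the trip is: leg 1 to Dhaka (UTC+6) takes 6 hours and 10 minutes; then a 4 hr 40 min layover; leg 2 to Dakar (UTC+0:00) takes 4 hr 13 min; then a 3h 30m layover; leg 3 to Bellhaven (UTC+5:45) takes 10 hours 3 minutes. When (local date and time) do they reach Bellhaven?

Convert departure to UTC: 11:07 AM − 3:00 = 8:07 AM UTC on Oct 4.
Add 6 hours 10 minutes leg 1 → 2:17 PM UTC.
Add 4 hours 40 minutes layover in Dhaka → 6:57 PM UTC.
Add 4 hours 13 minutes leg 2 → 11:10 PM UTC.
Add 3 hours 30 minutes layover in Dakar → 2:40 AM UTC (Oct 5).
Add 10 hours 3 minutes leg 3 → 12:43 PM UTC.
Bellhaven is UTC+5:45, so local arrival = 12:43 PM + 5:45 = 6:28 PM on Oct 5.

6:28 PM on October 5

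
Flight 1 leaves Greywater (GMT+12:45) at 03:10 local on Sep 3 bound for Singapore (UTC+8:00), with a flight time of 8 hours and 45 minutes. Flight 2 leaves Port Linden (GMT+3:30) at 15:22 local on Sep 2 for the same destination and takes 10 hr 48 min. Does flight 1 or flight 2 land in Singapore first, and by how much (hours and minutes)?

the second, by 30 minutes

Flight 1 in UTC: 03:10 − 12:45 = 14:25 on Sep 2.
+8 hours 45 minutes → arrive 23:10 UTC on Sep 2.
Flight 2 in UTC: 15:22 − 3:30 = 11:52 on Sep 2.
+10 hours and 48 minutes → arrive 22:40 UTC on Sep 2.
Flight 2 lands earlier by 30 minutes.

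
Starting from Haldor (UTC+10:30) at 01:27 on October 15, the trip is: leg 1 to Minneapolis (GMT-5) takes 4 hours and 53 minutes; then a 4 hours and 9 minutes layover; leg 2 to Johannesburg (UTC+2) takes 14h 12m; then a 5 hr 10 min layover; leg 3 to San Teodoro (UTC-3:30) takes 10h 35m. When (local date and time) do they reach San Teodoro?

02:26 on Oct 16

Convert departure to UTC: 01:27 − 10:30 = 14:57 UTC on Oct 14.
Add 4 hours and 53 minutes leg 1 → 19:50 UTC.
Add 4 hours and 9 minutes layover in Minneapolis → 23:59 UTC.
Add 14 hours and 12 minutes leg 2 → 14:11 UTC (Oct 15).
Add 5 hours 10 minutes layover in Johannesburg → 19:21 UTC.
Add 10 hours and 35 minutes leg 3 → 05:56 UTC (Oct 16).
San Teodoro is UTC−3:30, so local arrival = 05:56 − 3:30 = 02:26 on Oct 16.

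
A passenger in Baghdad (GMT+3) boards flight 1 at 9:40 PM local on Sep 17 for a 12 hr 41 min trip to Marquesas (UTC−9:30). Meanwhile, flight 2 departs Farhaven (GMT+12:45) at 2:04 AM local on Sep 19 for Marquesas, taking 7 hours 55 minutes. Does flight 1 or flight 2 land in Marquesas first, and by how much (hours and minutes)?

the first, by 13 hours 53 minutes

Flight 1 in UTC: 9:40 PM − 3:00 = 6:40 PM on Sep 17.
+12 hours and 41 minutes → arrive 7:21 AM UTC on Sep 18.
Flight 2 in UTC: 2:04 AM − 12:45 = 1:19 PM on Sep 18.
+7 hours and 55 minutes → arrive 9:14 PM UTC on Sep 18.
Flight 1 lands earlier by 13 hours 53 minutes.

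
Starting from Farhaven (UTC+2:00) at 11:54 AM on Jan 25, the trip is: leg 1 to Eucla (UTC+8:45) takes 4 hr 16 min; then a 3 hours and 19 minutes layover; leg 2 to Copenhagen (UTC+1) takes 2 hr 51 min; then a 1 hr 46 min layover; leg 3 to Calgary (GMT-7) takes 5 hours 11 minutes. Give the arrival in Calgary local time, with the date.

Convert departure to UTC: 11:54 AM − 2:00 = 9:54 AM UTC on Jan 25.
Add 4 hours 16 minutes leg 1 → 2:10 PM UTC.
Add 3 hours and 19 minutes layover in Eucla → 5:29 PM UTC.
Add 2 hours and 51 minutes leg 2 → 8:20 PM UTC.
Add 1 hour 46 minutes layover in Copenhagen → 10:06 PM UTC.
Add 5 hours 11 minutes leg 3 → 3:17 AM UTC (Jan 26).
Calgary is UTC−7:00, so local arrival = 3:17 AM − 7:00 = 8:17 PM on Jan 25.

8:17 PM on Jan 25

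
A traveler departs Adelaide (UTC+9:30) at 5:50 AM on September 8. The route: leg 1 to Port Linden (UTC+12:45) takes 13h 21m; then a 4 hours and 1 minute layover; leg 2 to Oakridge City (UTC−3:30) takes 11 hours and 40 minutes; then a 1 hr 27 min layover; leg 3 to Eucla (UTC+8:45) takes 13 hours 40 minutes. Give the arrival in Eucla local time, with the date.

1:14 AM on September 10

Convert departure to UTC: 5:50 AM − 9:30 = 8:20 PM UTC on Sep 7.
Add 13 hours 21 minutes leg 1 → 9:41 AM UTC (Sep 8).
Add 4 hours and 1 minute layover in Port Linden → 1:42 PM UTC.
Add 11 hours 40 minutes leg 2 → 1:22 AM UTC (Sep 9).
Add 1 hour 27 minutes layover in Oakridge City → 2:49 AM UTC.
Add 13 hours 40 minutes leg 3 → 4:29 PM UTC.
Eucla is UTC+8:45, so local arrival = 4:29 PM + 8:45 = 1:14 AM on Sep 10.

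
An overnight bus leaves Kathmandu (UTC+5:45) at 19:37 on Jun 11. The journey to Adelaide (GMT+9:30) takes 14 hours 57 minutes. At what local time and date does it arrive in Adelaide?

14:19 on June 12

Convert departure to UTC: 19:37 − 5:45 = 13:52 UTC on Jun 11.
Add 14 hours 57 minutes travel time → 04:49 UTC (Jun 12).
Adelaide is UTC+9:30, so local arrival = 04:49 + 9:30 = 14:19 on Jun 12.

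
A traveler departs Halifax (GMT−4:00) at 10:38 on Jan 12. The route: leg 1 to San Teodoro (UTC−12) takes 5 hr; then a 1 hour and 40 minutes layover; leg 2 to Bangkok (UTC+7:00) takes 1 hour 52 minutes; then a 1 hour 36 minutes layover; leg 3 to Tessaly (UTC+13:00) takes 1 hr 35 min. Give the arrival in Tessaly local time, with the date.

Convert departure to UTC: 10:38 + 4:00 = 14:38 UTC on Jan 12.
Add 5 hours leg 1 → 19:38 UTC.
Add 1 hour 40 minutes layover in San Teodoro → 21:18 UTC.
Add 1 hour and 52 minutes leg 2 → 23:10 UTC.
Add 1 hour and 36 minutes layover in Bangkok → 00:46 UTC (Jan 13).
Add 1 hour and 35 minutes leg 3 → 02:21 UTC.
Tessaly is UTC+13:00, so local arrival = 02:21 + 13:00 = 15:21 on Jan 13.

15:21 on Jan 13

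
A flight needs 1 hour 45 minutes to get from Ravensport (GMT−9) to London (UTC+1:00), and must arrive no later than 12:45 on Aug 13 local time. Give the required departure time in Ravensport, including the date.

Target arrival in UTC: 12:45 − 1:00 = 11:45 on Aug 13.
Subtract 1 hour 45 minutes → departure 10:00 UTC on Aug 13.
Ravensport is UTC−9:00: 10:00 − 9:00 = 01:00 on Aug 13.

01:00 on August 13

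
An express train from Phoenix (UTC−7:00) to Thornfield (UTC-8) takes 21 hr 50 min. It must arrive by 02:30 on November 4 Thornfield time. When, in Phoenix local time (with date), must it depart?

Target arrival in UTC: 02:30 + 8:00 = 10:30 on Nov 4.
Subtract 21 hours 50 minutes → departure 12:40 UTC on Nov 3.
Phoenix is UTC−7:00: 12:40 − 7:00 = 05:40 on Nov 3.

05:40 on Nov 3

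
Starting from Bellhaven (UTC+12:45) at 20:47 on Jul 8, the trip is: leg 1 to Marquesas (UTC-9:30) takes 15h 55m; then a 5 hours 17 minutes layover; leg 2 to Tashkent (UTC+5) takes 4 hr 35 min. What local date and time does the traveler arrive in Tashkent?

14:49 on Jul 9

Convert departure to UTC: 20:47 − 12:45 = 08:02 UTC on Jul 8.
Add 15 hours 55 minutes leg 1 → 23:57 UTC.
Add 5 hours 17 minutes layover in Marquesas → 05:14 UTC (Jul 9).
Add 4 hours and 35 minutes leg 2 → 09:49 UTC.
Tashkent is UTC+5:00, so local arrival = 09:49 + 5:00 = 14:49 on Jul 9.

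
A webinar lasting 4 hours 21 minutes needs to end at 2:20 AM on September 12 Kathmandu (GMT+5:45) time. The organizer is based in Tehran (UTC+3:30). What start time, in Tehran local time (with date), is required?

Target end time in UTC: 2:20 AM − 5:45 = 8:35 PM on Sep 11.
Subtract 4 hours 21 minutes → start 4:14 PM UTC on Sep 11.
Tehran is UTC+3:30: 4:14 PM + 3:30 = 7:44 PM on Sep 11.

7:44 PM on September 11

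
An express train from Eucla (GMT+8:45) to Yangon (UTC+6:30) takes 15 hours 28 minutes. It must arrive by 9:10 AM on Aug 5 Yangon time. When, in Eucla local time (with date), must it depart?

Target arrival in UTC: 9:10 AM − 6:30 = 2:40 AM on Aug 5.
Subtract 15 hours 28 minutes → departure 11:12 AM UTC on Aug 4.
Eucla is UTC+8:45: 11:12 AM + 8:45 = 7:57 PM on Aug 4.

7:57 PM on Aug 4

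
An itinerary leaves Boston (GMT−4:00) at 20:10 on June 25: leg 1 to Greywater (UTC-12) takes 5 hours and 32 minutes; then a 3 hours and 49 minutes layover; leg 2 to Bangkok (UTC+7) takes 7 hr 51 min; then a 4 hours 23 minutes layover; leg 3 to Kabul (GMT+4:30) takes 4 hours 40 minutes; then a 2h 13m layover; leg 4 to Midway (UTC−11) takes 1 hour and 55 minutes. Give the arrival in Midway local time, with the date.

19:33 on June 26

Convert departure to UTC: 20:10 + 4:00 = 00:10 UTC on Jun 26.
Add 5 hours 32 minutes leg 1 → 05:42 UTC.
Add 3 hours and 49 minutes layover in Greywater → 09:31 UTC.
Add 7 hours and 51 minutes leg 2 → 17:22 UTC.
Add 4 hours and 23 minutes layover in Bangkok → 21:45 UTC.
Add 4 hours and 40 minutes leg 3 → 02:25 UTC (Jun 27).
Add 2 hours and 13 minutes layover in Kabul → 04:38 UTC.
Add 1 hour 55 minutes leg 4 → 06:33 UTC.
Midway is UTC−11:00, so local arrival = 06:33 − 11:00 = 19:33 on Jun 26.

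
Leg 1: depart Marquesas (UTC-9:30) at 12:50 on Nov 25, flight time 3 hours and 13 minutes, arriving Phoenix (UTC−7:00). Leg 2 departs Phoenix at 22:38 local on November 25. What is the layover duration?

Convert departure to UTC: 12:50 + 9:30 = 22:20 UTC on Nov 25.
Add 3 hours and 13 minutes flight time → 01:33 UTC (Nov 26).
Phoenix is UTC−7:00, so local arrival = 01:33 − 7:00 = 18:33 on Nov 25.
Layover = 22:38 − 18:33 = 4 hours 5 minutes.

4 hours 5 minutes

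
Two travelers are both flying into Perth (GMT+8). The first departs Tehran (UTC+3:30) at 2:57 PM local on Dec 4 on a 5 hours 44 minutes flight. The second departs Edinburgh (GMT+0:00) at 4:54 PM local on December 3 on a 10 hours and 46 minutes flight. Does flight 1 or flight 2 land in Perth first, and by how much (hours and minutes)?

Flight 1 in UTC: 2:57 PM − 3:30 = 11:27 AM on Dec 4.
+5 hours and 44 minutes → arrive 5:11 PM UTC on Dec 4.
Flight 2 departs at 4:54 PM UTC (Dec 3).
+10 hours and 46 minutes → arrive 3:40 AM UTC on Dec 4.
Flight 2 lands earlier by 13 hours 31 minutes.

the second, by 13 hours 31 minutes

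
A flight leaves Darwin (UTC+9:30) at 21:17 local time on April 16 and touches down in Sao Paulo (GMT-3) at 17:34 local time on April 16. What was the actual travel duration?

8 hours 47 minutes

Sao Paulo is 12:30 behind Darwin.
Clock-face elapsed time (ignoring zones) is −3 hours 43 minutes.
Actual elapsed = −3 hours 43 minutes + 12:30 = 8 hours 47 minutes.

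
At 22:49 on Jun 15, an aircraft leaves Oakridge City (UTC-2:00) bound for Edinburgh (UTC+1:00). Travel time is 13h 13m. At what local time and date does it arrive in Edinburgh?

15:02 on Jun 16

Edinburgh is 3:00 ahead of Oakridge City.
After 13 hours 13 minutes it is 12:02 (Jun 16) in Oakridge City.
Shift by the zone difference: 12:02 + 3:00 = 15:02 on Jun 16 in Edinburgh.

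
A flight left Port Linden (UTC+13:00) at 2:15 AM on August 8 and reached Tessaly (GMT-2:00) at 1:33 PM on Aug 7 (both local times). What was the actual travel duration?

2 hours 18 minutes

Departure in UTC: 2:15 AM − 13:00 = 1:15 PM on Aug 7.
Arrival in UTC: 1:33 PM + 2:00 = 3:33 PM on Aug 7.
Elapsed = 3:33 PM − 1:15 PM = 2 hours 18 minutes.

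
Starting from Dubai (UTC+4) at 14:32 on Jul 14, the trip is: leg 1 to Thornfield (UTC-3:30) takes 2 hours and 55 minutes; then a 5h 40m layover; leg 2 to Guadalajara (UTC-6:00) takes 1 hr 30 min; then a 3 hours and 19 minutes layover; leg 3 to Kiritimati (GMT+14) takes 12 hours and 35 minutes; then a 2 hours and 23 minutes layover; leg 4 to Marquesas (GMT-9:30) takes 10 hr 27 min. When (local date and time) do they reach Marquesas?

15:51 on July 15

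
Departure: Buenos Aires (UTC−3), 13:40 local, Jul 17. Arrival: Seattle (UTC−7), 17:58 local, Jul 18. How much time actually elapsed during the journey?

Departure in UTC: 13:40 + 3:00 = 16:40 on Jul 17.
Arrival in UTC: 17:58 + 7:00 = 00:58 on Jul 19.
Elapsed = 00:58 − 16:40 (+2 days) = 32 hours 18 minutes.

32 hours 18 minutes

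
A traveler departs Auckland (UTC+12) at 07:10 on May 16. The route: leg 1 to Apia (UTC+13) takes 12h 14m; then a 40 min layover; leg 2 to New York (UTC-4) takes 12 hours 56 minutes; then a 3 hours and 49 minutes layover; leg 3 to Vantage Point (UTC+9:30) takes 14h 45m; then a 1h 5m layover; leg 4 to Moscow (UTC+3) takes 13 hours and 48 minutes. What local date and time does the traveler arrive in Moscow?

Convert departure to UTC: 07:10 − 12:00 = 19:10 UTC on May 15.
Add 12 hours 14 minutes leg 1 → 07:24 UTC (May 16).
Add 40 minutes layover in Apia → 08:04 UTC.
Add 12 hours and 56 minutes leg 2 → 21:00 UTC.
Add 3 hours and 49 minutes layover in New York → 00:49 UTC (May 17).
Add 14 hours and 45 minutes leg 3 → 15:34 UTC.
Add 1 hour 5 minutes layover in Vantage Point → 16:39 UTC.
Add 13 hours 48 minutes leg 4 → 06:27 UTC (May 18).
Moscow is UTC+3:00, so local arrival = 06:27 + 3:00 = 09:27 on May 18.

09:27 on May 18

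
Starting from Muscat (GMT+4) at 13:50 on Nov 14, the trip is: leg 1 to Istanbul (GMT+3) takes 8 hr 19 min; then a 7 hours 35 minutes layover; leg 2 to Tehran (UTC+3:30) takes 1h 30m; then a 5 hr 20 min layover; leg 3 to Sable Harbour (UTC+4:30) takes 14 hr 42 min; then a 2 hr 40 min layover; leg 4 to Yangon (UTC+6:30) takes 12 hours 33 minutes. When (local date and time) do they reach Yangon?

Convert departure to UTC: 13:50 − 4:00 = 09:50 UTC on Nov 14.
Add 8 hours and 19 minutes leg 1 → 18:09 UTC.
Add 7 hours 35 minutes layover in Istanbul → 01:44 UTC (Nov 15).
Add 1 hour and 30 minutes leg 2 → 03:14 UTC.
Add 5 hours 20 minutes layover in Tehran → 08:34 UTC.
Add 14 hours and 42 minutes leg 3 → 23:16 UTC.
Add 2 hours and 40 minutes layover in Sable Harbour → 01:56 UTC (Nov 16).
Add 12 hours 33 minutes leg 4 → 14:29 UTC.
Yangon is UTC+6:30, so local arrival = 14:29 + 6:30 = 20:59 on Nov 16.

20:59 on Nov 16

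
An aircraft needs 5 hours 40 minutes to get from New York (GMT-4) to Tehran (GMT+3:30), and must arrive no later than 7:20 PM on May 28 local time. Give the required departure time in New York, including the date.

6:10 AM on May 28

Target arrival in UTC: 7:20 PM − 3:30 = 3:50 PM on May 28.
Subtract 5 hours and 40 minutes → departure 10:10 AM UTC on May 28.
New York is UTC−4:00: 10:10 AM − 4:00 = 6:10 AM on May 28.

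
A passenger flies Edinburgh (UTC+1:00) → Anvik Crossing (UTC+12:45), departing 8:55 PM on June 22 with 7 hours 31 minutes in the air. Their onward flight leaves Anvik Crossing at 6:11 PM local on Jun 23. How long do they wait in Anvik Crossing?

Convert departure to UTC: 8:55 PM − 1:00 = 7:55 PM UTC on Jun 22.
Add 7 hours 31 minutes flight time → 3:26 AM UTC (Jun 23).
Anvik Crossing is UTC+12:45, so local arrival = 3:26 AM + 12:45 = 4:11 PM on Jun 23.
Layover = 6:11 PM − 4:11 PM = 2 hours.

2 hours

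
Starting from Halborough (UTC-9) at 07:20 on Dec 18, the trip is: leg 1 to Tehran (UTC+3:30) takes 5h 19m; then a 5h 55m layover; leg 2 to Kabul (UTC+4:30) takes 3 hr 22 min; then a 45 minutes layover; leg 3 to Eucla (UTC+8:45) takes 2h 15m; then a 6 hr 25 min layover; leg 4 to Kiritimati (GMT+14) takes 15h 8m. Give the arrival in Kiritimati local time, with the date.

21:29 on Dec 20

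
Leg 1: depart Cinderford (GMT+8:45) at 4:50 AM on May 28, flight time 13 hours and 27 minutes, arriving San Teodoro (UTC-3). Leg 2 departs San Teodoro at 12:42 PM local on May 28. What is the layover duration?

Convert departure to UTC: 4:50 AM − 8:45 = 8:05 PM UTC on May 27.
Add 13 hours and 27 minutes flight time → 9:32 AM UTC (May 28).
San Teodoro is UTC−3:00, so local arrival = 9:32 AM − 3:00 = 6:32 AM on May 28.
Layover = 12:42 PM − 6:32 AM = 6 hours 10 minutes.

6 hours 10 minutes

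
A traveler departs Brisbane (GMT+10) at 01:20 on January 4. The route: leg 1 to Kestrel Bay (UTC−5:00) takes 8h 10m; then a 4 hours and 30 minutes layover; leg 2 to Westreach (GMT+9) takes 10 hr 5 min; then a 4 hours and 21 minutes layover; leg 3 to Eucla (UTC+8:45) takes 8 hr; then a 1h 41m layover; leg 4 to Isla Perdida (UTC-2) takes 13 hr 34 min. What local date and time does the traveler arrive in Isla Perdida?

15:41 on January 5

Convert departure to UTC: 01:20 − 10:00 = 15:20 UTC on Jan 3.
Add 8 hours 10 minutes leg 1 → 23:30 UTC.
Add 4 hours 30 minutes layover in Kestrel Bay → 04:00 UTC (Jan 4).
Add 10 hours 5 minutes leg 2 → 14:05 UTC.
Add 4 hours and 21 minutes layover in Westreach → 18:26 UTC.
Add 8 hours leg 3 → 02:26 UTC (Jan 5).
Add 1 hour 41 minutes layover in Eucla → 04:07 UTC.
Add 13 hours and 34 minutes leg 4 → 17:41 UTC.
Isla Perdida is UTC−2:00, so local arrival = 17:41 − 2:00 = 15:41 on Jan 5.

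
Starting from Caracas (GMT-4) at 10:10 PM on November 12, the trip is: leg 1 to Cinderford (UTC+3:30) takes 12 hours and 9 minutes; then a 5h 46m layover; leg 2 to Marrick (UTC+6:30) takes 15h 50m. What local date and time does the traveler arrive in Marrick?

Convert departure to UTC: 10:10 PM + 4:00 = 2:10 AM UTC on Nov 13.
Add 12 hours and 9 minutes leg 1 → 2:19 PM UTC.
Add 5 hours 46 minutes layover in Cinderford → 8:05 PM UTC.
Add 15 hours 50 minutes leg 2 → 11:55 AM UTC (Nov 14).
Marrick is UTC+6:30, so local arrival = 11:55 AM + 6:30 = 6:25 PM on Nov 14.

6:25 PM on November 14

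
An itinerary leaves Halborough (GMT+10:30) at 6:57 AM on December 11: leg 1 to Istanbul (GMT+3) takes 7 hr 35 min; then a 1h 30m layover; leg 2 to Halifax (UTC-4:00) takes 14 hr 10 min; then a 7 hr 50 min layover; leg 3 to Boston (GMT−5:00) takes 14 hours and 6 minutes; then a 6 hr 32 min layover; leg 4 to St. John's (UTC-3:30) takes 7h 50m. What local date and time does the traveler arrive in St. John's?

Convert departure to UTC: 6:57 AM − 10:30 = 8:27 PM UTC on Dec 10.
Add 7 hours 35 minutes leg 1 → 4:02 AM UTC (Dec 11).
Add 1 hour and 30 minutes layover in Istanbul → 5:32 AM UTC.
Add 14 hours and 10 minutes leg 2 → 7:42 PM UTC.
Add 7 hours and 50 minutes layover in Halifax → 3:32 AM UTC (Dec 12).
Add 14 hours 6 minutes leg 3 → 5:38 PM UTC.
Add 6 hours and 32 minutes layover in Boston → 12:10 AM UTC (Dec 13).
Add 7 hours 50 minutes leg 4 → 8:00 AM UTC.
St. John's is UTC−3:30, so local arrival = 8:00 AM − 3:30 = 4:30 AM on Dec 13.

4:30 AM on December 13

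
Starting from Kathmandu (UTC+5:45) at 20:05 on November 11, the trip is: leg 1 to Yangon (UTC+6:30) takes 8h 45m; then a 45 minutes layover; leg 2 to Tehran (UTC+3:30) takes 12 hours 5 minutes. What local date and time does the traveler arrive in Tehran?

15:25 on November 12

Convert departure to UTC: 20:05 − 5:45 = 14:20 UTC on Nov 11.
Add 8 hours 45 minutes leg 1 → 23:05 UTC.
Add 45 minutes layover in Yangon → 23:50 UTC.
Add 12 hours and 5 minutes leg 2 → 11:55 UTC (Nov 12).
Tehran is UTC+3:30, so local arrival = 11:55 + 3:30 = 15:25 on Nov 12.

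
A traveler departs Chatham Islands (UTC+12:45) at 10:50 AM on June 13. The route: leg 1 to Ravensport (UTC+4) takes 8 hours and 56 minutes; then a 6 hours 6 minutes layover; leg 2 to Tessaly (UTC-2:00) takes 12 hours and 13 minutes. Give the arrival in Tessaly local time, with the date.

11:20 PM on Jun 13

Convert departure to UTC: 10:50 AM − 12:45 = 10:05 PM UTC on Jun 12.
Add 8 hours and 56 minutes leg 1 → 7:01 AM UTC (Jun 13).
Add 6 hours and 6 minutes layover in Ravensport → 1:07 PM UTC.
Add 12 hours 13 minutes leg 2 → 1:20 AM UTC (Jun 14).
Tessaly is UTC−2:00, so local arrival = 1:20 AM − 2:00 = 11:20 PM on Jun 13.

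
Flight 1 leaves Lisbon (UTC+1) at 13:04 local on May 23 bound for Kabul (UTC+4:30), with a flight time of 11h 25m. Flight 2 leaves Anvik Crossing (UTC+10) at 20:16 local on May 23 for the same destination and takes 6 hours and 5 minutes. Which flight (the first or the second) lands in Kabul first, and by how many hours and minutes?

Flight 1 in UTC: 13:04 − 1:00 = 12:04 on May 23.
+11 hours 25 minutes → arrive 23:29 UTC on May 23.
Flight 2 in UTC: 20:16 − 10:00 = 10:16 on May 23.
+6 hours 5 minutes → arrive 16:21 UTC on May 23.
Flight 2 lands earlier by 7 hours 8 minutes.

the second, by 7 hours 8 minutes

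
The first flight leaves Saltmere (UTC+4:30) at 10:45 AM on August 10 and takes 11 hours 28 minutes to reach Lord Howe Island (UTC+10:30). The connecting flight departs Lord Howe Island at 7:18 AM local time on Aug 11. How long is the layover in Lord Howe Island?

3 hours 5 minutes

Convert departure to UTC: 10:45 AM − 4:30 = 6:15 AM UTC on Aug 10.
Add 11 hours and 28 minutes flight time → 5:43 PM UTC.
Lord Howe Island is UTC+10:30, so local arrival = 5:43 PM + 10:30 = 4:13 AM on Aug 11.
Layover = 7:18 AM − 4:13 AM = 3 hours 5 minutes.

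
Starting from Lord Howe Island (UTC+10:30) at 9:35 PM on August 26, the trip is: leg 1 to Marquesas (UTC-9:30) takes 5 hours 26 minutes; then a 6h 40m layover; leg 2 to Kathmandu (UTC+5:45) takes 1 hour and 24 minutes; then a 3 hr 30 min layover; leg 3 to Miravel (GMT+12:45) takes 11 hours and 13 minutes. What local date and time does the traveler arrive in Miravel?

Convert departure to UTC: 9:35 PM − 10:30 = 11:05 AM UTC on Aug 26.
Add 5 hours 26 minutes leg 1 → 4:31 PM UTC.
Add 6 hours and 40 minutes layover in Marquesas → 11:11 PM UTC.
Add 1 hour and 24 minutes leg 2 → 12:35 AM UTC (Aug 27).
Add 3 hours and 30 minutes layover in Kathmandu → 4:05 AM UTC.
Add 11 hours and 13 minutes leg 3 → 3:18 PM UTC.
Miravel is UTC+12:45, so local arrival = 3:18 PM + 12:45 = 4:03 AM on Aug 28.

4:03 AM on August 28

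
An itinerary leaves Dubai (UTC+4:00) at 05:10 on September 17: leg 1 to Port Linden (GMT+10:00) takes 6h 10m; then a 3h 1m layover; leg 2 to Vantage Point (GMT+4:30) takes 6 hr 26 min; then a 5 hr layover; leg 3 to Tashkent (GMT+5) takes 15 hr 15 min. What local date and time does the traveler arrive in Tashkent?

18:02 on September 18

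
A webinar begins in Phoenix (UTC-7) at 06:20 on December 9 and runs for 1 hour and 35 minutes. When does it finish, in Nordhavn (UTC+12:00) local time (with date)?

02:55 on December 10

Nordhavn is 19:00 ahead of Phoenix.
After 1 hour 35 minutes it is 07:55 in Phoenix.
Shift by the zone difference: 07:55 + 19:00 = 02:55 on Dec 10 in Nordhavn.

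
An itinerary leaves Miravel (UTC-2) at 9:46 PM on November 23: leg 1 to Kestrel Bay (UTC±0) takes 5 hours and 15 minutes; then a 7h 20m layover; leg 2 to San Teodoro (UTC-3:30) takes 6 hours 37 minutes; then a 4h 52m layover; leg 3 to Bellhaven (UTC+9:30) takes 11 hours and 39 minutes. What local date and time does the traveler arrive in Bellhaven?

Convert departure to UTC: 9:46 PM + 2:00 = 11:46 PM UTC on Nov 23.
Add 5 hours 15 minutes leg 1 → 5:01 AM UTC (Nov 24).
Add 7 hours 20 minutes layover in Kestrel Bay → 12:21 PM UTC.
Add 6 hours 37 minutes leg 2 → 6:58 PM UTC.
Add 4 hours 52 minutes layover in San Teodoro → 11:50 PM UTC.
Add 11 hours and 39 minutes leg 3 → 11:29 AM UTC (Nov 25).
Bellhaven is UTC+9:30, so local arrival = 11:29 AM + 9:30 = 8:59 PM on Nov 25.

8:59 PM on Nov 25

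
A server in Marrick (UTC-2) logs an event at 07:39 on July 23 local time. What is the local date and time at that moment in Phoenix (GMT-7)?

In UTC: 07:39 + 2:00 = 09:39 on Jul 23.
Phoenix is UTC−7:00: 09:39 − 7:00 = 02:39 on Jul 23.

02:39 on July 23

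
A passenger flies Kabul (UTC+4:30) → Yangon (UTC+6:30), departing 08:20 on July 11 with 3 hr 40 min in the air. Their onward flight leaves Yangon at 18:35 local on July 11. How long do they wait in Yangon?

4 hours 35 minutes

Convert departure to UTC: 08:20 − 4:30 = 03:50 UTC on Jul 11.
Add 3 hours and 40 minutes flight time → 07:30 UTC.
Yangon is UTC+6:30, so local arrival = 07:30 + 6:30 = 14:00 on Jul 11.
Layover = 18:35 − 14:00 = 4 hours 35 minutes.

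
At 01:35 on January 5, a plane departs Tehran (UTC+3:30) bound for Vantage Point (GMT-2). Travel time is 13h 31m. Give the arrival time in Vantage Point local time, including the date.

Convert departure to UTC: 01:35 − 3:30 = 22:05 UTC on Jan 4.
Add 13 hours and 31 minutes travel time → 11:36 UTC (Jan 5).
Vantage Point is UTC−2:00, so local arrival = 11:36 − 2:00 = 09:36 on Jan 5.

09:36 on January 5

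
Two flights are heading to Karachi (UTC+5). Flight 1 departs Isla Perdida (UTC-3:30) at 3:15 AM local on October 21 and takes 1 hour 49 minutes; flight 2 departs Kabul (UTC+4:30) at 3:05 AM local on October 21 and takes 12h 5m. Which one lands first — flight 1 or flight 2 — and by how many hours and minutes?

the first, by 2 hours 6 minutes

Flight 1 in UTC: 3:15 AM + 3:30 = 6:45 AM on Oct 21.
+1 hour and 49 minutes → arrive 8:34 AM UTC on Oct 21.
Flight 2 in UTC: 3:05 AM − 4:30 = 10:35 PM on Oct 20.
+12 hours 5 minutes → arrive 10:40 AM UTC on Oct 21.
Flight 1 lands earlier by 2 hours 6 minutes.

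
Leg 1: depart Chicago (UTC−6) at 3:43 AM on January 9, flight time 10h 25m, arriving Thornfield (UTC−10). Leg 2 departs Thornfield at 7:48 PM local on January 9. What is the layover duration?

Convert departure to UTC: 3:43 AM + 6:00 = 9:43 AM UTC on Jan 9.
Add 10 hours 25 minutes flight time → 8:08 PM UTC.
Thornfield is UTC−10:00, so local arrival = 8:08 PM − 10:00 = 10:08 AM on Jan 9.
Layover = 7:48 PM − 10:08 AM = 9 hours 40 minutes.

9 hours 40 minutes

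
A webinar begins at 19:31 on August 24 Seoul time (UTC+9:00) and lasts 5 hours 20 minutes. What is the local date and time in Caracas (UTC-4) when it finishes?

Convert start to UTC: 19:31 − 9:00 = 10:31 UTC on Aug 24.
Add 5 hours and 20 minutes duration → 15:51 UTC.
Caracas is UTC−4:00, so local end time = 15:51 − 4:00 = 11:51 on Aug 24.

11:51 on Aug 24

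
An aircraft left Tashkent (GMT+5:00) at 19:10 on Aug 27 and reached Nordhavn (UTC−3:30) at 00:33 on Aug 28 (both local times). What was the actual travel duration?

13 hours 53 minutes

Departure in UTC: 19:10 − 5:00 = 14:10 on Aug 27.
Arrival in UTC: 00:33 + 3:30 = 04:03 on Aug 28.
Elapsed = 04:03 − 14:10 (+1 day) = 13 hours 53 minutes.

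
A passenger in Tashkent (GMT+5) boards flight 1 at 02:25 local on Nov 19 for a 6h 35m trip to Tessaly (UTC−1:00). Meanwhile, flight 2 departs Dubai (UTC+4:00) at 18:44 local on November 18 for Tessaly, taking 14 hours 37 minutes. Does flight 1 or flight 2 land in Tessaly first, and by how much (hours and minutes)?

Flight 1 in UTC: 02:25 − 5:00 = 21:25 on Nov 18.
+6 hours 35 minutes → arrive 04:00 UTC on Nov 19.
Flight 2 in UTC: 18:44 − 4:00 = 14:44 on Nov 18.
+14 hours 37 minutes → arrive 05:21 UTC on Nov 19.
Flight 1 lands earlier by 1 hour 21 minutes.

the first, by 1 hour 21 minutes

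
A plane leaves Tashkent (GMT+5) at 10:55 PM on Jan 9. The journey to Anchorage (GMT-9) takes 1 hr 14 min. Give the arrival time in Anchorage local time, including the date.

Convert departure to UTC: 10:55 PM − 5:00 = 5:55 PM UTC on Jan 9.
Add 1 hour 14 minutes travel time → 7:09 PM UTC.
Anchorage is UTC−9:00, so local arrival = 7:09 PM − 9:00 = 10:09 AM on Jan 9.

10:09 AM on January 9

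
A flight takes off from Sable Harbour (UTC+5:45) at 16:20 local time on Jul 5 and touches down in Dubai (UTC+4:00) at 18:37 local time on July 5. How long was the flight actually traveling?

Dubai is 1:45 behind Sable Harbour.
Clock-face elapsed time (ignoring zones) is 2 hours 17 minutes.
Actual elapsed = 2 hours 17 minutes + 1:45 = 4 hours 2 minutes.

4 hours 2 minutes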